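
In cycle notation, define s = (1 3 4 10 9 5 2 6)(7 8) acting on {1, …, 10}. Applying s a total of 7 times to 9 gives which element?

9 lies in the 8-cycle (1 3 4 10 9 5 2 6).
Advancing 7 steps from 9: 9 → 5 → 2 → 6 → 1 → 3 → 4 → 10.

10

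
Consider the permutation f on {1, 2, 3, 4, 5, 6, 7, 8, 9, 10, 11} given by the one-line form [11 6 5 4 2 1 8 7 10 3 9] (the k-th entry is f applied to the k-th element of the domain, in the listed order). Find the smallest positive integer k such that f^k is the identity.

The disjoint-cycle form of f has cycle lengths 8, 2, 1.
Since disjoint cycles commute, ord(f) = lcm(8, 2) = 8.

8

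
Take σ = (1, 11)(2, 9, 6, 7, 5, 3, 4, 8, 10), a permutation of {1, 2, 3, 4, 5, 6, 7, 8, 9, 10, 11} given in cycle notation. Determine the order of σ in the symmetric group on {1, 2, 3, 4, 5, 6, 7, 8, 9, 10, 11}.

The cycle type of σ is (9, 2).
The order is lcm(9, 2) = 18.

18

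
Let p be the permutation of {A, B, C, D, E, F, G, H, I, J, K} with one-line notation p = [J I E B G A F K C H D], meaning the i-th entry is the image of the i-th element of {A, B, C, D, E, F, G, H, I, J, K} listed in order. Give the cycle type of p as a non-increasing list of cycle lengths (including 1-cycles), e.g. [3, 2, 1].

[11]

The disjoint cycles are (A, J, H, K, D, B, I, C, E, G, F), with lengths 11 in non-increasing order.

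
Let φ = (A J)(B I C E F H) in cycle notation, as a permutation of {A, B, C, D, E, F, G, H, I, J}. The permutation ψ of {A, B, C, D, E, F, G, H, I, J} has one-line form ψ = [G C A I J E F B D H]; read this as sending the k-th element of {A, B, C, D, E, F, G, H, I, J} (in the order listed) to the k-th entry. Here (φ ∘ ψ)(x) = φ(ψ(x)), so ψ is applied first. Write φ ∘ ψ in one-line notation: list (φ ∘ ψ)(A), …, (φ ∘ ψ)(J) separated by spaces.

G E J C A F H I D B

Chase each element through ψ then φ: A → G → G; B → C → E; C → A → J; D → I → C; E → J → A; F → E → F; G → F → H; H → B → I; I → D → D; J → H → B.
Collecting the images, φ ∘ ψ = [G E J C A F H I D B].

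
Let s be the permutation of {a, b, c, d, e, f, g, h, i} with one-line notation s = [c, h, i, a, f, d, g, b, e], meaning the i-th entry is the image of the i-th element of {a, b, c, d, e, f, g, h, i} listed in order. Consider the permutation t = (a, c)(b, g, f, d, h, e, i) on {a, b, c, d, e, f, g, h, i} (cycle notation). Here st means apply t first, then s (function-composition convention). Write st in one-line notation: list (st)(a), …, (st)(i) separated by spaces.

(st)(x) = s(t(x)). Computing each image: s(t(a)) = s(c) = i, s(t(b)) = s(g) = g, s(t(c)) = s(a) = c, s(t(d)) = s(h) = b, s(t(e)) = s(i) = e, s(t(f)) = s(d) = a, s(t(g)) = s(f) = d, s(t(h)) = s(e) = f, s(t(i)) = s(b) = h.
Hence st = [i g c b e a d f h].

i g c b e a d f h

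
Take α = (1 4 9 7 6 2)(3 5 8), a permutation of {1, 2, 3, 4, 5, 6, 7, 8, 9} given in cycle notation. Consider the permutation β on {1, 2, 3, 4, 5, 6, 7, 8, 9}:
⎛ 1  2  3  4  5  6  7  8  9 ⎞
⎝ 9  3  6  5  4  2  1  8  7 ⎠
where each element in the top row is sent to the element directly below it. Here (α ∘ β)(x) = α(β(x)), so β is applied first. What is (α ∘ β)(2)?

(α ∘ β)(2) = α(β(2)). β(2) = 3, then α(3) = 5. So (α ∘ β)(2) = 5.

5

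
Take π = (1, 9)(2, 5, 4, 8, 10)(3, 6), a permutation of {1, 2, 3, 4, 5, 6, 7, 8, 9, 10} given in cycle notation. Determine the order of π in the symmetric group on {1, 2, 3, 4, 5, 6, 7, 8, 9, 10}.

The disjoint cycles have lengths 5, 2, 2, 1.
The order is lcm(5, 2, 2) = 10.

10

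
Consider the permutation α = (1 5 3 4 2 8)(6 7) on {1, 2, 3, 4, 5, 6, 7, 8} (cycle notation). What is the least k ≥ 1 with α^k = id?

6

The disjoint cycles have lengths 6, 2.
The order of α is the least common multiple of its cycle lengths: lcm(6, 2) = 6.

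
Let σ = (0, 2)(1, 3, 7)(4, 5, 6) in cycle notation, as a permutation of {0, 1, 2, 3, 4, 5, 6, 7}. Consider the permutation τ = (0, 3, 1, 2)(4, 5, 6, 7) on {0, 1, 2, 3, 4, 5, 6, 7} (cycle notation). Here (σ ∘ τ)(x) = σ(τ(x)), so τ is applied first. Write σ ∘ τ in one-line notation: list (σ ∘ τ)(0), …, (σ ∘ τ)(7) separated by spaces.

7 0 2 3 6 4 1 5

(σ ∘ τ)(x) = σ(τ(x)). Computing each image: σ(τ(0)) = σ(3) = 7, σ(τ(1)) = σ(2) = 0, σ(τ(2)) = σ(0) = 2, σ(τ(3)) = σ(1) = 3, σ(τ(4)) = σ(5) = 6, σ(τ(5)) = σ(6) = 4, σ(τ(6)) = σ(7) = 1, σ(τ(7)) = σ(4) = 5.
Hence σ ∘ τ = [7 0 2 3 6 4 1 5].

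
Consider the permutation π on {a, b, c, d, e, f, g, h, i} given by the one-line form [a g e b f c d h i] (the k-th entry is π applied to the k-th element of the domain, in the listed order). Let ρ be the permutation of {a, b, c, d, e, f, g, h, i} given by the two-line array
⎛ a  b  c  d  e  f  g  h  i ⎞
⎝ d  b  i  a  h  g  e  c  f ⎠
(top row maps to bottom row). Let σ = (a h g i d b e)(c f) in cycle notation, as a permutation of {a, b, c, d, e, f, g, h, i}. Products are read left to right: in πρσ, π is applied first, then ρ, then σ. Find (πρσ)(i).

c

Apply the permutations in order: π(i) = i, then ρ(i) = f, then σ(f) = c. So (πρσ)(i) = c.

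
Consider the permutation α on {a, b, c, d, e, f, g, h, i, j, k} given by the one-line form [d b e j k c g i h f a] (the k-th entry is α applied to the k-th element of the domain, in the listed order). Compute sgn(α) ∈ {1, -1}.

In disjoint-cycle form the cycle lengths are 7, 2, 1, 1.
A cycle is odd iff its length is even; α has 1 even-length cycle, so sgn(α) = (−1)^1 and α is odd.

-1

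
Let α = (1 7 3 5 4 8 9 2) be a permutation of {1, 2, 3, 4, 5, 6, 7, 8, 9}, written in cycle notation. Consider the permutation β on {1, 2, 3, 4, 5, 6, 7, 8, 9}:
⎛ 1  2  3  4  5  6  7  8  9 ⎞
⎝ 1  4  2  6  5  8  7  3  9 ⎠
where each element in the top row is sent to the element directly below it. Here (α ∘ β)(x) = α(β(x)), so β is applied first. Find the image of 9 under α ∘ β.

2

(α ∘ β)(9) = α(β(9)). β(9) = 9, then α(9) = 2. So (α ∘ β)(9) = 2.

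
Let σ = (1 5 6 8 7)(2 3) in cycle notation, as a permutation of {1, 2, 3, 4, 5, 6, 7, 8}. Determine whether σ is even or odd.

odd

The cycle lengths are 5, 2, 1.
A cycle of length ℓ contributes ℓ−1 transpositions, so σ is a product of 4 + 1 = 5 transpositions — odd.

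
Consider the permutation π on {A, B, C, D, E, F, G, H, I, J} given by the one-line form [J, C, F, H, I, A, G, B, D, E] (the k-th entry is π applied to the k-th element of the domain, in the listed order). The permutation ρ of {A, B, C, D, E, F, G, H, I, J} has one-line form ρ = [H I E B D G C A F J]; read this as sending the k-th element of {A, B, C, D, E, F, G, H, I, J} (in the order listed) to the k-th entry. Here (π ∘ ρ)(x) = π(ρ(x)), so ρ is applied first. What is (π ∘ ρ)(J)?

E

ρ(J) = J, then π(J) = E; composing gives (π ∘ ρ)(J) = E.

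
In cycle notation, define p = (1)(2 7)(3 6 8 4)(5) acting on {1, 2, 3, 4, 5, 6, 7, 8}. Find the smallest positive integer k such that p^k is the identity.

The disjoint cycles have lengths 4, 2, 1, 1.
Since disjoint cycles commute, ord(p) = lcm(4, 2) = 4.

4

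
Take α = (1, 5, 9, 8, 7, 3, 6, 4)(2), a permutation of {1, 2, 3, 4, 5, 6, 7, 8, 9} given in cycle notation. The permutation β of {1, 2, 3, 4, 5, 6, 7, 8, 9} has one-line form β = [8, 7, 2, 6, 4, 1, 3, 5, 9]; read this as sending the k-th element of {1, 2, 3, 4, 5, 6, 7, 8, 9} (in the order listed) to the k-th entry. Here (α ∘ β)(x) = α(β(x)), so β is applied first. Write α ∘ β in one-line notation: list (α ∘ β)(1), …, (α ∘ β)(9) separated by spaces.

For each element, apply β then α: 1 → 8 → 7; 2 → 7 → 3; 3 → 2 → 2; 4 → 6 → 4; 5 → 4 → 1; 6 → 1 → 5; 7 → 3 → 6; 8 → 5 → 9; 9 → 9 → 8.
So α ∘ β in one-line form is 7 3 2 4 1 5 6 9 8.

7 3 2 4 1 5 6 9 8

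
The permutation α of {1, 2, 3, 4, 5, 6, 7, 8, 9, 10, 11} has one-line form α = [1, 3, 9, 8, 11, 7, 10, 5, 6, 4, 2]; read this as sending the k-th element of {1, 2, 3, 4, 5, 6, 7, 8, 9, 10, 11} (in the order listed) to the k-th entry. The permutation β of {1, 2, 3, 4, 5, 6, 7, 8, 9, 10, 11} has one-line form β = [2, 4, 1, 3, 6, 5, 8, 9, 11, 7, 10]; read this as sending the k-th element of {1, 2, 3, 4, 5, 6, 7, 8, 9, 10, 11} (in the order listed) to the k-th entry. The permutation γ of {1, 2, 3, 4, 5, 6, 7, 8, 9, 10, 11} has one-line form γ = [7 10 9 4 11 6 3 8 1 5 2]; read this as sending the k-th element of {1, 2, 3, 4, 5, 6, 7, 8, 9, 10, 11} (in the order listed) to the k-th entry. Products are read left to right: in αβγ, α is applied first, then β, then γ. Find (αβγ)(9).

Apply the permutations in order: α(9) = 6, then β(6) = 5, then γ(5) = 11. So (αβγ)(9) = 11.

11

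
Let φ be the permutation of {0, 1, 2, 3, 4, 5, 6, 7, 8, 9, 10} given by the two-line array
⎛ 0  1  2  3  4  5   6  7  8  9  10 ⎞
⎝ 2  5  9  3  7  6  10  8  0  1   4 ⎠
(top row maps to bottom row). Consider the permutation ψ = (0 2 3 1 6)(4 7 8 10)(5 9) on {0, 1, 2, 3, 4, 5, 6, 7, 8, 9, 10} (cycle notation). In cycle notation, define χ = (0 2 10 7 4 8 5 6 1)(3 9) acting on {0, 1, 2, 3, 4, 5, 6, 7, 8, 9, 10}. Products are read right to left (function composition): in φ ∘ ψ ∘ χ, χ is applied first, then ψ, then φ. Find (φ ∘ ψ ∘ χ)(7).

(φ ∘ ψ ∘ χ)(7) = φ(ψ(χ(7))). χ(7) = 4, then ψ(4) = 7, then φ(7) = 8, so the result is 8.

8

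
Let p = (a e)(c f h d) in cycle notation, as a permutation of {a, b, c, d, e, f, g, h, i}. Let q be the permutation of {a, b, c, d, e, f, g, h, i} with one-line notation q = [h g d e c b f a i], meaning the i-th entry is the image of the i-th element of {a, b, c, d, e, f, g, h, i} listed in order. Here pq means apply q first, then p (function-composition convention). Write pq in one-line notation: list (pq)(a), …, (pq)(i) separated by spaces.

(pq)(x) = p(q(x)). Computing each image: p(q(a)) = p(h) = d, p(q(b)) = p(g) = g, p(q(c)) = p(d) = c, p(q(d)) = p(e) = a, p(q(e)) = p(c) = f, p(q(f)) = p(b) = b, p(q(g)) = p(f) = h, p(q(h)) = p(a) = e, p(q(i)) = p(i) = i.
Hence pq = [d g c a f b h e i].

d g c a f b h e i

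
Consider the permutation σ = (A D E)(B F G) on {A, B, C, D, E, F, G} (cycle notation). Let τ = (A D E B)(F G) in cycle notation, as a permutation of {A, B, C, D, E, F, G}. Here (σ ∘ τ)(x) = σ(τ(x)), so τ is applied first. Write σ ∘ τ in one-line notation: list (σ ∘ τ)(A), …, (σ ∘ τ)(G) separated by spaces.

(σ ∘ τ)(x) = σ(τ(x)). Computing each image: σ(τ(A)) = σ(D) = E, σ(τ(B)) = σ(A) = D, σ(τ(C)) = σ(C) = C, σ(τ(D)) = σ(E) = A, σ(τ(E)) = σ(B) = F, σ(τ(F)) = σ(G) = B, σ(τ(G)) = σ(F) = G.
Hence σ ∘ τ = [E D C A F B G].

E D C A F B G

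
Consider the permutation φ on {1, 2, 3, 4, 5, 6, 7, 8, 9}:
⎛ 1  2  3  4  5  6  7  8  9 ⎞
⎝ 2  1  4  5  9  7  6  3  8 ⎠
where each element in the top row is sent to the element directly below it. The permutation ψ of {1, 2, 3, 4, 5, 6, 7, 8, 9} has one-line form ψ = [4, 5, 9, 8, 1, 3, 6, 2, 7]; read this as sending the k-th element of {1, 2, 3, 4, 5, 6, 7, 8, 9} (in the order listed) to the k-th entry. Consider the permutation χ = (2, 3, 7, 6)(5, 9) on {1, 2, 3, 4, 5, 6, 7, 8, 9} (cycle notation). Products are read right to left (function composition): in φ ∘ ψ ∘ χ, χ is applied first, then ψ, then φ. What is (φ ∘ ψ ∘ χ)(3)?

7

Chase 3: χ(3) = 7; ψ(7) = 6; φ(6) = 7. Hence (φ ∘ ψ ∘ χ)(3) = 7.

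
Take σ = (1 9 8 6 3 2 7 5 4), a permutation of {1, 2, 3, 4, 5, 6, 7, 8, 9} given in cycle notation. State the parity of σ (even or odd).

even

The cycle lengths are 9.
A cycle is odd iff its length is even; σ has 0 even-length cycles, so sgn(σ) = (−1)^0 and σ is even.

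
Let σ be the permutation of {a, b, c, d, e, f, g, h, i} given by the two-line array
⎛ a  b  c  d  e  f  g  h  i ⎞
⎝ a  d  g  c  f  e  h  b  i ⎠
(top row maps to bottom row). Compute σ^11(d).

c

Tracing d → c → … returns to d after 5 steps, so d lies in a 5-cycle (b, d, c, g, h).
Powers repeat with period 5 on this cycle, and 11 mod 5 = 1, so σ^11(d) = σ^1(d).
Advancing 1 step from d: d → c.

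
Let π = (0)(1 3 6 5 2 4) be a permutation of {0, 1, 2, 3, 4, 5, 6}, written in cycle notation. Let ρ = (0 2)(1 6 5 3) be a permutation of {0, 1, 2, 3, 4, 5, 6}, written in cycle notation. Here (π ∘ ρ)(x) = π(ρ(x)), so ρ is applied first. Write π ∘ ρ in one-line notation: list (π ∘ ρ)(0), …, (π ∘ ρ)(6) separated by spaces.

(π ∘ ρ)(x) = π(ρ(x)). Computing each image: π(ρ(0)) = π(2) = 4, π(ρ(1)) = π(6) = 5, π(ρ(2)) = π(0) = 0, π(ρ(3)) = π(1) = 3, π(ρ(4)) = π(4) = 1, π(ρ(5)) = π(3) = 6, π(ρ(6)) = π(5) = 2.
Hence π ∘ ρ = [4 5 0 3 1 6 2].

4 5 0 3 1 6 2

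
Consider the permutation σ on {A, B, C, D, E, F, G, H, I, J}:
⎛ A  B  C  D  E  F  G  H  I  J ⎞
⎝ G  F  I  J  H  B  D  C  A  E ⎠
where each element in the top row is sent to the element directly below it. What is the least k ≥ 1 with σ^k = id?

Decomposing into disjoint cycles gives cycle lengths 8, 2.
Since disjoint cycles commute, ord(σ) = lcm(8, 2) = 8.

8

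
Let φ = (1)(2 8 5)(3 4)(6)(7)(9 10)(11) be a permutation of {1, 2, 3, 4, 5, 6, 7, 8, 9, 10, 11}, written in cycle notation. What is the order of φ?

The disjoint cycles have lengths 3, 2, 2, 1, 1, 1, 1.
Since disjoint cycles commute, ord(φ) = lcm(3, 2, 2) = 6.

6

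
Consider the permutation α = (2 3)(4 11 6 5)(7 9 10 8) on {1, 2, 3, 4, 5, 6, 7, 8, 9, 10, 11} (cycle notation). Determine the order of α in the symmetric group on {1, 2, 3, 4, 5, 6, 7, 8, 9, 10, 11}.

The cycle type of α is (4, 4, 2, 1).
The order of α is the least common multiple of its cycle lengths: lcm(4, 4, 2) = 4.

4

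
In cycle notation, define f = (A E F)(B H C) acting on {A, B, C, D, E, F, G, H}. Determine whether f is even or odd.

even

The cycle lengths are 3, 3, 1, 1.
A cycle of length ℓ contributes ℓ−1 transpositions, so f is a product of 2 + 2 = 4 transpositions — even.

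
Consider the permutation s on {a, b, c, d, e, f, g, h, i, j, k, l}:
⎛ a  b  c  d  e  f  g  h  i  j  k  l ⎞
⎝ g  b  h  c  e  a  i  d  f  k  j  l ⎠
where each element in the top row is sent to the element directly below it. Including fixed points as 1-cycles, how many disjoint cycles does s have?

The cycle decomposition is (a g i f)(b)(c h d)(e)(j k)(l), which has 6 cycles (counting 1-cycles).

6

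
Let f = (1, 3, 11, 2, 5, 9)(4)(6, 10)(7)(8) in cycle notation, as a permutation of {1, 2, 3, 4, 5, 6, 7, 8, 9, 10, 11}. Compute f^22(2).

3

2 lies in the 6-cycle (1, 3, 11, 2, 5, 9).
Powers repeat with period 6 on this cycle, and 22 mod 6 = 4, so f^22(2) = f^4(2).
Stepping 4 places around the cycle: 2 → 5 → 9 → 1 → 3.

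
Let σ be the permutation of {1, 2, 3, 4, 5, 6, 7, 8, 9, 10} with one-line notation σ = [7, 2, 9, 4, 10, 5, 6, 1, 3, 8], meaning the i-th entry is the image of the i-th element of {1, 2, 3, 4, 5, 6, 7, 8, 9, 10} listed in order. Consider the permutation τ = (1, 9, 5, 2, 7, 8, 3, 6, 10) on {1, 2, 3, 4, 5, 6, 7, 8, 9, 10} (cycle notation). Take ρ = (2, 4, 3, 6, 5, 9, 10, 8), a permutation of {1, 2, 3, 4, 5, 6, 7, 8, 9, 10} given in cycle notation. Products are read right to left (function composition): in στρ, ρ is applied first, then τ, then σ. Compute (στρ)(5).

(στρ)(5) = σ(τ(ρ(5))). ρ(5) = 9, then τ(9) = 5, then σ(5) = 10, so the result is 10.

10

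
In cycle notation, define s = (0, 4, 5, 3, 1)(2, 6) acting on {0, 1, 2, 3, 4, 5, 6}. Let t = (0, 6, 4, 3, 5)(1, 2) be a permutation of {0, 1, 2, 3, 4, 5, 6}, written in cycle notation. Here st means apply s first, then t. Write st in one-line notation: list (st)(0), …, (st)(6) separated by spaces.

3 6 4 2 0 5 1

(st)(x) = t(s(x)). Computing each image: t(s(0)) = t(4) = 3, t(s(1)) = t(0) = 6, t(s(2)) = t(6) = 4, t(s(3)) = t(1) = 2, t(s(4)) = t(5) = 0, t(s(5)) = t(3) = 5, t(s(6)) = t(2) = 1.
Hence st = [3 6 4 2 0 5 1].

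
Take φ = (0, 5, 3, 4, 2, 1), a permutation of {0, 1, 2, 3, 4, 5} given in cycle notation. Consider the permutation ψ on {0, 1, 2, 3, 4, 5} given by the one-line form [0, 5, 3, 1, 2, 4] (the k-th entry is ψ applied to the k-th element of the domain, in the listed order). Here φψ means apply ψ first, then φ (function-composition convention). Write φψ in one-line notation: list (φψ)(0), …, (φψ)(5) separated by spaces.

(φψ)(x) = φ(ψ(x)). Computing each image: φ(ψ(0)) = φ(0) = 5, φ(ψ(1)) = φ(5) = 3, φ(ψ(2)) = φ(3) = 4, φ(ψ(3)) = φ(1) = 0, φ(ψ(4)) = φ(2) = 1, φ(ψ(5)) = φ(4) = 2.
Hence φψ = [5 3 4 0 1 2].

5 3 4 0 1 2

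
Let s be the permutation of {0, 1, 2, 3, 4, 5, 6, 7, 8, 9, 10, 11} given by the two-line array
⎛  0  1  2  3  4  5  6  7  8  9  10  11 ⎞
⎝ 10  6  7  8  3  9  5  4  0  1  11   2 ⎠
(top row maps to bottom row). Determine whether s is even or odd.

even

In disjoint-cycle form the cycle lengths are 8, 4.
A cycle of length ℓ contributes ℓ−1 transpositions, so s is a product of 7 + 3 = 10 transpositions — even.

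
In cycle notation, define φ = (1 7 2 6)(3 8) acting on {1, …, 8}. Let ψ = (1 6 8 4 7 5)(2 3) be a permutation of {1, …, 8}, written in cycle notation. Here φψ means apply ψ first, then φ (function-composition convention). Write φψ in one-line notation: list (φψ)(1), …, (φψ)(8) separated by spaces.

For each element, apply ψ then φ: 1 → 6 → 1; 2 → 3 → 8; 3 → 2 → 6; 4 → 7 → 2; 5 → 1 → 7; 6 → 8 → 3; 7 → 5 → 5; 8 → 4 → 4.
Collecting the images, φψ = [1 8 6 2 7 3 5 4].

1 8 6 2 7 3 5 4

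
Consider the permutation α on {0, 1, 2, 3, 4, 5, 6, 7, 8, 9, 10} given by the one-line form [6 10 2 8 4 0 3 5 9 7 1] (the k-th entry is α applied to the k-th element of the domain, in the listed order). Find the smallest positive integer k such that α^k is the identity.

14

Decomposing into disjoint cycles gives cycle lengths 7, 2, 1, 1.
The order is lcm(7, 2) = 14.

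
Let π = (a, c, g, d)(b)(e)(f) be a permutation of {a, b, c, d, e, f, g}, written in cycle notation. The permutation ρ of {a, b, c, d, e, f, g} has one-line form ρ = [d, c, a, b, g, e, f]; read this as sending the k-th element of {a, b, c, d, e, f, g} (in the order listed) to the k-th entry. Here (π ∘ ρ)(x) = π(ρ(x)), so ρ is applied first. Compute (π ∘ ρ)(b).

First apply ρ: ρ(b) = c, then π(c) = g. Thus (π ∘ ρ)(b) = g.

g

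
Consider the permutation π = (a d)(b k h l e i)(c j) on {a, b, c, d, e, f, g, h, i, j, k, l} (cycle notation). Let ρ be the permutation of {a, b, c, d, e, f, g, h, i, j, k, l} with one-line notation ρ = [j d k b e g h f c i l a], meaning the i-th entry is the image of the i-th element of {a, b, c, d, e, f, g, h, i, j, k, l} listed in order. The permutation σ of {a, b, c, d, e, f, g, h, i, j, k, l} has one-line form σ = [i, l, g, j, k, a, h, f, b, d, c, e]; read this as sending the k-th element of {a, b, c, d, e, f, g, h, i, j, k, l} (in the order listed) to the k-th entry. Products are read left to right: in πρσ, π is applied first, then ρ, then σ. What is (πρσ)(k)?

a

Apply the permutations in order: π(k) = h, then ρ(h) = f, then σ(f) = a. So (πρσ)(k) = a.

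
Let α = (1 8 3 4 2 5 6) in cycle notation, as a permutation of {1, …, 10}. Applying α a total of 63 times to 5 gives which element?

5 lies in the 7-cycle (1 8 3 4 2 5 6).
On a 7-cycle, α^7 is the identity, so α^63 = α^0 there (63 ≡ 0 mod 7).
So α^63(5) = 5.

5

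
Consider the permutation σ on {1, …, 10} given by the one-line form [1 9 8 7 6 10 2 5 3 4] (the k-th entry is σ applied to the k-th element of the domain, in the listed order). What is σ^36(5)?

5

Tracing 5 → 6 → … returns to 5 after 9 steps, so 5 lies in a 9-cycle (2 9 3 8 5 6 10 4 7).
On a 9-cycle, σ^9 is the identity, so σ^36 = σ^0 there (36 ≡ 0 mod 9).
So σ^36(5) = 5.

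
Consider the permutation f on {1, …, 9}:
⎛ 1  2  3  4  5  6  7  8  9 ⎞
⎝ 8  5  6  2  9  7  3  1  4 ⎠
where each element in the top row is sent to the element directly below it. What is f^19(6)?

7

Tracing 6 → 7 → … returns to 6 after 3 steps, so 6 lies in a 3-cycle (3, 6, 7).
On a 3-cycle, f^3 is the identity, so f^19 = f^1 there (19 ≡ 1 mod 3).
Advancing 1 step from 6: 6 → 7.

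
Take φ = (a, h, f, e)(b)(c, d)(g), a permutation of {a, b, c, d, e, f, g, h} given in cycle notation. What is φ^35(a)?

a lies in the 4-cycle (a, h, f, e).
On a 4-cycle, φ^4 is the identity, so φ^35 = φ^3 there (35 ≡ 3 mod 4).
Advancing 3 steps from a: a → h → f → e.

e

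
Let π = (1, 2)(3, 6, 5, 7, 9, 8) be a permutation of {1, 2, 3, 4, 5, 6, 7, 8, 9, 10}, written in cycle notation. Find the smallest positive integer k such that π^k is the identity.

The disjoint cycles have lengths 6, 2, 1, 1.
Since disjoint cycles commute, ord(π) = lcm(6, 2) = 6.

6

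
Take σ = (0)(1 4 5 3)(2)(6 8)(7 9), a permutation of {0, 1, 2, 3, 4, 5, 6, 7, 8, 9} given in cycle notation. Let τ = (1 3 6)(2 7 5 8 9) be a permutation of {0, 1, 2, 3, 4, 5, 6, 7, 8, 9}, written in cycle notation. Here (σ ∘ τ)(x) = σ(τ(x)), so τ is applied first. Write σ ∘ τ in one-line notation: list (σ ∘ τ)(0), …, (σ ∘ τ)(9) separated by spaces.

Chase each element through τ then σ: 0 → 0 → 0; 1 → 3 → 1; 2 → 7 → 9; 3 → 6 → 8; 4 → 4 → 5; 5 → 8 → 6; 6 → 1 → 4; 7 → 5 → 3; 8 → 9 → 7; 9 → 2 → 2.
Collecting the images, σ ∘ τ = [0 1 9 8 5 6 4 3 7 2].

0 1 9 8 5 6 4 3 7 2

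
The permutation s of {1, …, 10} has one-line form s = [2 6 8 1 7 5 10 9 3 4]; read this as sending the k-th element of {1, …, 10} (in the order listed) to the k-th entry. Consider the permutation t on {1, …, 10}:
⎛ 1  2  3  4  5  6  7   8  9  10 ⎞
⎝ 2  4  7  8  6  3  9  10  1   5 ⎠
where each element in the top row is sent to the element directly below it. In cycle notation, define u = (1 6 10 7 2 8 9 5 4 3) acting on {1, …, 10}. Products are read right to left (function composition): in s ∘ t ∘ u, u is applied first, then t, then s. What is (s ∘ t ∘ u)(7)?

Chase 7: u(7) = 2; t(2) = 4; s(4) = 1. Hence (s ∘ t ∘ u)(7) = 1.

1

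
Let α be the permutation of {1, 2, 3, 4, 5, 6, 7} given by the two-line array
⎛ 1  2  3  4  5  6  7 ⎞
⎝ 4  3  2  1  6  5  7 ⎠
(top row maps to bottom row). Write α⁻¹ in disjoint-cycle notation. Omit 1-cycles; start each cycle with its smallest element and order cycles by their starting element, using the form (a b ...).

First write α in disjoint cycles: (1 4)(2 3)(5 6).
The inverse reverses every cycle; in canonical form, α⁻¹ = (1 4)(2 3)(5 6).

(1 4)(2 3)(5 6)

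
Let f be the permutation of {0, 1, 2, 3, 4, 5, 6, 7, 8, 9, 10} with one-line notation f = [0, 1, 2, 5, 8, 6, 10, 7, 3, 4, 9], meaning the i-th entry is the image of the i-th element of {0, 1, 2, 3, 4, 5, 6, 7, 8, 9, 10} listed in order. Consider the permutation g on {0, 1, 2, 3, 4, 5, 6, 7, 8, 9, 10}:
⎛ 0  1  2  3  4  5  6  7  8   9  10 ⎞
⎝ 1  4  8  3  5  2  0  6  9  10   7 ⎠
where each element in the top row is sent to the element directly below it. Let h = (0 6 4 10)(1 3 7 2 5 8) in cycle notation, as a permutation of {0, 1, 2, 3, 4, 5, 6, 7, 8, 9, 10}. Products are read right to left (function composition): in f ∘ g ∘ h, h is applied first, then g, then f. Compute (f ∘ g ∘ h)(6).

Chase 6: h(6) = 4; g(4) = 5; f(5) = 6. Hence (f ∘ g ∘ h)(6) = 6.

6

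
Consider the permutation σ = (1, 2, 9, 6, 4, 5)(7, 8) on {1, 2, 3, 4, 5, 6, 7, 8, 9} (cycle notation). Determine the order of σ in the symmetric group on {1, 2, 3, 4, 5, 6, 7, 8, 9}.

6

The disjoint cycles have lengths 6, 2, 1.
The order of σ is the least common multiple of its cycle lengths: lcm(6, 2) = 6.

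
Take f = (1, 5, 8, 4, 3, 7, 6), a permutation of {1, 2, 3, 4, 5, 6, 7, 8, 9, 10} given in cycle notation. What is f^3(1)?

1 lies in the 7-cycle (1, 5, 8, 4, 3, 7, 6).
Stepping 3 places around the cycle: 1 → 5 → 8 → 4.

4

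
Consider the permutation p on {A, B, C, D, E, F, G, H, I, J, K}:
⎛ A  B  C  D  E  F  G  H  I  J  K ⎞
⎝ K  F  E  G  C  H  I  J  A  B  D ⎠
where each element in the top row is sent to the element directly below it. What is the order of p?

20

The disjoint-cycle form of p has cycle lengths 5, 4, 2.
The order of p is the least common multiple of its cycle lengths: lcm(5, 4, 2) = 20.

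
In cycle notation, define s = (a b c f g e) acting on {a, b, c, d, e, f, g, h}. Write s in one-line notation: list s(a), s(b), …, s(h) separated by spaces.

Reading each image from the cycles: a→b, b→c, c→f, d→d, e→a, f→g, g→e, h→h.
So the one-line form is b c f d a g e h.

b c f d a g e h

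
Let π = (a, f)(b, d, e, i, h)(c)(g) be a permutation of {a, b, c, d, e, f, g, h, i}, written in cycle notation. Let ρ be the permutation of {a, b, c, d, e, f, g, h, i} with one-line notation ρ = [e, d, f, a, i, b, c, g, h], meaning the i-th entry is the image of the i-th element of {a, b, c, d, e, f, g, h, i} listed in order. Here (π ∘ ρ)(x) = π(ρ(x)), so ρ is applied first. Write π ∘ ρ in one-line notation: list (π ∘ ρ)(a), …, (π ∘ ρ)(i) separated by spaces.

i e a f h d c g b

Chase each element through ρ then π: a → e → i; b → d → e; c → f → a; d → a → f; e → i → h; f → b → d; g → c → c; h → g → g; i → h → b.
So π ∘ ρ in one-line form is i e a f h d c g b.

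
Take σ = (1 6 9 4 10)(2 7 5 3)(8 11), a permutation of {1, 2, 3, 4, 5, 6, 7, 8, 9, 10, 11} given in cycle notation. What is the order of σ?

20

The cycle type of σ is (5, 4, 2).
The order of σ is the least common multiple of its cycle lengths: lcm(5, 4, 2) = 20.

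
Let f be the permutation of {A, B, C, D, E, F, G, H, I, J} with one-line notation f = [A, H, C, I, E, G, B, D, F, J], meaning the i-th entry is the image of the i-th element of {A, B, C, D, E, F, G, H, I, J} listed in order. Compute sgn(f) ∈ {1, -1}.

In disjoint-cycle form the cycle lengths are 6, 1, 1, 1, 1.
A cycle is odd iff its length is even; f has 1 even-length cycle, so sgn(f) = (−1)^1 and f is odd.

-1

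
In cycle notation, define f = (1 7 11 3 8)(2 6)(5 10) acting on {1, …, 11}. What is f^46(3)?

3 lies in the 5-cycle (1 7 11 3 8).
Since the cycle has length 5, f^46 acts on it the same as f^1 (46 mod 5 = 1).
Stepping 1 place around the cycle: 3 → 8.

8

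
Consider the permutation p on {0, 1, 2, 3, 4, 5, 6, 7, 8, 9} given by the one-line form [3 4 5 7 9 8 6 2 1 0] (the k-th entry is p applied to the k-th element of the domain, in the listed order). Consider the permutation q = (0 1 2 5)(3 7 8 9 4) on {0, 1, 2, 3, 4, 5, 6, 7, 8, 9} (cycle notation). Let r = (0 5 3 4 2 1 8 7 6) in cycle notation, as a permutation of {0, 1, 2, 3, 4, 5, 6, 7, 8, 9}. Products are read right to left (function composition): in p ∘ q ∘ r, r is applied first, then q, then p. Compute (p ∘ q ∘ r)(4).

Apply the permutations in order: r(4) = 2, then q(2) = 5, then p(5) = 8. So (p ∘ q ∘ r)(4) = 8.

8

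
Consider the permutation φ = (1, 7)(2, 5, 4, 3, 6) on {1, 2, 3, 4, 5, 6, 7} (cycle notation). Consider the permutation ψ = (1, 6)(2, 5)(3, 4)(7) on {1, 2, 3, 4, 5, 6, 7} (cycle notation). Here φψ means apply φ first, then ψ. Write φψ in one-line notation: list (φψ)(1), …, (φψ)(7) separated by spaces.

(φψ)(x) = ψ(φ(x)). Computing each image: ψ(φ(1)) = ψ(7) = 7, ψ(φ(2)) = ψ(5) = 2, ψ(φ(3)) = ψ(6) = 1, ψ(φ(4)) = ψ(3) = 4, ψ(φ(5)) = ψ(4) = 3, ψ(φ(6)) = ψ(2) = 5, ψ(φ(7)) = ψ(1) = 6.
Hence φψ = [7 2 1 4 3 5 6].

7 2 1 4 3 5 6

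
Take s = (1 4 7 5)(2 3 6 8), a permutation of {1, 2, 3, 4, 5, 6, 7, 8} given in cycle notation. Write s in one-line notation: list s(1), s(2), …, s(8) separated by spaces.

Image by image: 1→4, 2→3, 3→6, 4→7, 5→1, 6→8, 7→5, 8→2.
So the one-line form is 4 3 6 7 1 8 5 2.

4 3 6 7 1 8 5 2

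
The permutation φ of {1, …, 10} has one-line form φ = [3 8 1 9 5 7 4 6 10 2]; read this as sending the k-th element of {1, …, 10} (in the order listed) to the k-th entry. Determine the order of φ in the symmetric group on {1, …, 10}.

14

Writing φ as disjoint cycles, the cycle lengths are 7, 2, 1.
Since disjoint cycles commute, ord(φ) = lcm(7, 2) = 14.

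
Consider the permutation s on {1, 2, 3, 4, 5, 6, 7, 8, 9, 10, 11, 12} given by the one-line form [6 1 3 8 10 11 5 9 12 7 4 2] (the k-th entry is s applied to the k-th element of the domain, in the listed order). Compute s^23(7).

10

Tracing 7 → 5 → … returns to 7 after 3 steps, so 7 lies in a 3-cycle (5, 10, 7).
On a 3-cycle, s^3 is the identity, so s^23 = s^2 there (23 ≡ 2 mod 3).
Advancing 2 steps from 7: 7 → 5 → 10.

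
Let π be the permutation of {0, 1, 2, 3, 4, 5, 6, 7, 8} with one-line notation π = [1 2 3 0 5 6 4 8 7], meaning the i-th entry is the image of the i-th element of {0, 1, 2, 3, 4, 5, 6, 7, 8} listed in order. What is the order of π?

Writing π as disjoint cycles, the cycle lengths are 4, 3, 2.
The order of π is the least common multiple of its cycle lengths: lcm(4, 3, 2) = 12.

12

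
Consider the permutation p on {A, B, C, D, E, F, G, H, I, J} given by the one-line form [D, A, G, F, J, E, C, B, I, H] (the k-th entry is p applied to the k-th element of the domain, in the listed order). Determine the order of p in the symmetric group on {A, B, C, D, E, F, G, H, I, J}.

14

Writing p as disjoint cycles, the cycle lengths are 7, 2, 1.
The order of p is the least common multiple of its cycle lengths: lcm(7, 2) = 14.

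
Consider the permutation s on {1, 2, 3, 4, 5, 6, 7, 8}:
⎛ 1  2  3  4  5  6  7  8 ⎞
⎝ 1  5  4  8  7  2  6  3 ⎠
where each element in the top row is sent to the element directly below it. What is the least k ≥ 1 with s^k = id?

12

The disjoint-cycle form of s has cycle lengths 4, 3, 1.
Since disjoint cycles commute, ord(s) = lcm(4, 3) = 12.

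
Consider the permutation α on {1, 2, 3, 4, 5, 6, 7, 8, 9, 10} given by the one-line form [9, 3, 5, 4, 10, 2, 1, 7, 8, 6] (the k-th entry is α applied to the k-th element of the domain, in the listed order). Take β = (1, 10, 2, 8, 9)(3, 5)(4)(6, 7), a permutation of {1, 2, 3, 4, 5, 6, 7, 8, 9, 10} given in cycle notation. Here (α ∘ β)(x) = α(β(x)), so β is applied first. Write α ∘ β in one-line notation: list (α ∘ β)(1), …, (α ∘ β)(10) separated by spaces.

(α ∘ β)(x) = α(β(x)). Computing each image: α(β(1)) = α(10) = 6, α(β(2)) = α(8) = 7, α(β(3)) = α(5) = 10, α(β(4)) = α(4) = 4, α(β(5)) = α(3) = 5, α(β(6)) = α(7) = 1, α(β(7)) = α(6) = 2, α(β(8)) = α(9) = 8, α(β(9)) = α(1) = 9, α(β(10)) = α(2) = 3.
Hence α ∘ β = [6 7 10 4 5 1 2 8 9 3].

6 7 10 4 5 1 2 8 9 3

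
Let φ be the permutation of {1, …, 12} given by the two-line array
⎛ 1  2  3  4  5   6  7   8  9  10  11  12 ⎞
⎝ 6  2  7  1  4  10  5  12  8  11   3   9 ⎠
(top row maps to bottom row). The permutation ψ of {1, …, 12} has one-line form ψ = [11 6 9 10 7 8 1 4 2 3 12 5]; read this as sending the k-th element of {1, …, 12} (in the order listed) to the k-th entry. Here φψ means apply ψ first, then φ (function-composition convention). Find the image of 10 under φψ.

7

First apply ψ: ψ(10) = 3, then φ(3) = 7. Thus (φψ)(10) = 7.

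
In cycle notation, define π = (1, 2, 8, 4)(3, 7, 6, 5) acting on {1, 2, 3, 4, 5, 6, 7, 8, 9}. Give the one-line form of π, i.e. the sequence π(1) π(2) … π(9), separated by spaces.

2 8 7 1 3 5 6 4 9

Reading each image from the cycles: 1↦2, 2↦8, 3↦7, 4↦1, 5↦3, 6↦5, 7↦6, 8↦4, 9↦9.
Listing these in domain order gives 2 8 7 1 3 5 6 4 9.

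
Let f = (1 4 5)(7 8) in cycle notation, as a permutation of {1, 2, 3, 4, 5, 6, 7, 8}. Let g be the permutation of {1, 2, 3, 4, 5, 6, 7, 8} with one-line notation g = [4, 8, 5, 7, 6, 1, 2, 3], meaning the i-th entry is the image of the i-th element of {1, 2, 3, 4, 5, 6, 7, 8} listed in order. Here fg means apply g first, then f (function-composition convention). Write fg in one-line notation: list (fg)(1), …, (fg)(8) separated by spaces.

5 7 1 8 6 4 2 3

For each element, apply g then f: 1 → 4 → 5; 2 → 8 → 7; 3 → 5 → 1; 4 → 7 → 8; 5 → 6 → 6; 6 → 1 → 4; 7 → 2 → 2; 8 → 3 → 3.
So fg in one-line form is 5 7 1 8 6 4 2 3.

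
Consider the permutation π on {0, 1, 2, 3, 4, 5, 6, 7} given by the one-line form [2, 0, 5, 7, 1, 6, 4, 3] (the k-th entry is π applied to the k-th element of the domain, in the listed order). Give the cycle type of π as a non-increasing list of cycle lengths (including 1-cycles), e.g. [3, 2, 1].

The disjoint cycles are (0, 2, 5, 6, 4, 1)(3, 7), with lengths 6, 2 in non-increasing order.

[6, 2]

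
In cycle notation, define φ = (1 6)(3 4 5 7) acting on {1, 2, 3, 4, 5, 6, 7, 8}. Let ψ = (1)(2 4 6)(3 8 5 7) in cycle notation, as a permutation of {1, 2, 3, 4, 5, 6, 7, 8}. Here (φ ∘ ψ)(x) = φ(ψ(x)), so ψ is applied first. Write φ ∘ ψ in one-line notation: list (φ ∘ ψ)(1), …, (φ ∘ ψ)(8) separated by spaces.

6 5 8 1 3 2 4 7

(φ ∘ ψ)(x) = φ(ψ(x)). Computing each image: φ(ψ(1)) = φ(1) = 6, φ(ψ(2)) = φ(4) = 5, φ(ψ(3)) = φ(8) = 8, φ(ψ(4)) = φ(6) = 1, φ(ψ(5)) = φ(7) = 3, φ(ψ(6)) = φ(2) = 2, φ(ψ(7)) = φ(3) = 4, φ(ψ(8)) = φ(5) = 7.
Hence φ ∘ ψ = [6 5 8 1 3 2 4 7].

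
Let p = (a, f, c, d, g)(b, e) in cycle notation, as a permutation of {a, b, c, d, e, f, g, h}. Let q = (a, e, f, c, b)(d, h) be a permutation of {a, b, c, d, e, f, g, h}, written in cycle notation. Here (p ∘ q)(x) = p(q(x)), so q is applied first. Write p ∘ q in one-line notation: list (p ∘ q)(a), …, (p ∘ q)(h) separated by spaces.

(p ∘ q)(x) = p(q(x)). Computing each image: p(q(a)) = p(e) = b, p(q(b)) = p(a) = f, p(q(c)) = p(b) = e, p(q(d)) = p(h) = h, p(q(e)) = p(f) = c, p(q(f)) = p(c) = d, p(q(g)) = p(g) = a, p(q(h)) = p(d) = g.
Hence p ∘ q = [b f e h c d a g].

b f e h c d a g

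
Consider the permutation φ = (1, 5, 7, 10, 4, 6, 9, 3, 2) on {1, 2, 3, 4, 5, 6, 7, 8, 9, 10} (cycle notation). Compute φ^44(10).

10 lies in the 9-cycle (1, 5, 7, 10, 4, 6, 9, 3, 2).
Powers repeat with period 9 on this cycle, and 44 mod 9 = 8, so φ^44(10) = φ^8(10).
Stepping 8 places around the cycle: 10 → 4 → 6 → 9 → 3 → 2 → 1 → 5 → 7.

7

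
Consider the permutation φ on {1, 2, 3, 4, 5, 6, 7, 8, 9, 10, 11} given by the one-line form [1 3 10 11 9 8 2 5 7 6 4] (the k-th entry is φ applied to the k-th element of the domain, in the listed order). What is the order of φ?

8

Decomposing into disjoint cycles gives cycle lengths 8, 2, 1.
The order is lcm(8, 2) = 8.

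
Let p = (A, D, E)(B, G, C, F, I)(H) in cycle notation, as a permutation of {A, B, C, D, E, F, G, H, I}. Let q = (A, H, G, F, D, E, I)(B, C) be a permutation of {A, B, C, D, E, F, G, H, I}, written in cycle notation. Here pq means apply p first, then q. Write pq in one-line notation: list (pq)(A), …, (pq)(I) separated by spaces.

(pq)(x) = q(p(x)). Computing each image: q(p(A)) = q(D) = E, q(p(B)) = q(G) = F, q(p(C)) = q(F) = D, q(p(D)) = q(E) = I, q(p(E)) = q(A) = H, q(p(F)) = q(I) = A, q(p(G)) = q(C) = B, q(p(H)) = q(H) = G, q(p(I)) = q(B) = C.
Hence pq = [E F D I H A B G C].

E F D I H A B G C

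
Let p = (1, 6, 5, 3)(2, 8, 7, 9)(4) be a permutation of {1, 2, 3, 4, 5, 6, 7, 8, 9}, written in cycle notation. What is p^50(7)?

7 lies in the 4-cycle (2, 8, 7, 9).
Powers repeat with period 4 on this cycle, and 50 mod 4 = 2, so p^50(7) = p^2(7).
Advancing 2 steps from 7: 7 → 9 → 2.

2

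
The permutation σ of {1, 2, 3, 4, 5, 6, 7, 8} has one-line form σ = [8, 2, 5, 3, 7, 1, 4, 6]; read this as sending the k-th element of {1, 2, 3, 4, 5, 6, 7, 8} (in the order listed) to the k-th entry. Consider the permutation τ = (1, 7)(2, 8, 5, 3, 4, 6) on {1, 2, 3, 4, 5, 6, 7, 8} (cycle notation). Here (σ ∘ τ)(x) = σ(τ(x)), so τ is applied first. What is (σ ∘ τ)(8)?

7

First apply τ: τ(8) = 5, then σ(5) = 7. Thus (σ ∘ τ)(8) = 7.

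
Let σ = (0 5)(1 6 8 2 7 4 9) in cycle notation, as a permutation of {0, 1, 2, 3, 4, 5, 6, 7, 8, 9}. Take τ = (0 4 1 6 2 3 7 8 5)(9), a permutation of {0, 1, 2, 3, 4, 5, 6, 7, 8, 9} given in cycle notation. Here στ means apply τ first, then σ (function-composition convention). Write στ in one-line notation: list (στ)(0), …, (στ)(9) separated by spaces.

Chase each element through τ then σ: 0 → 4 → 9; 1 → 6 → 8; 2 → 3 → 3; 3 → 7 → 4; 4 → 1 → 6; 5 → 0 → 5; 6 → 2 → 7; 7 → 8 → 2; 8 → 5 → 0; 9 → 9 → 1.
Collecting the images, στ = [9 8 3 4 6 5 7 2 0 1].

9 8 3 4 6 5 7 2 0 1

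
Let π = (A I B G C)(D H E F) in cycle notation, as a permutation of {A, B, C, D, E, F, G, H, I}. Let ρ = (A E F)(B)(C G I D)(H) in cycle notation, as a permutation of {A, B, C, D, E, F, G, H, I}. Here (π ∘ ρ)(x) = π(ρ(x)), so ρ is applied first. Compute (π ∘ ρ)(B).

ρ(B) = B, then π(B) = G; composing gives (π ∘ ρ)(B) = G.

G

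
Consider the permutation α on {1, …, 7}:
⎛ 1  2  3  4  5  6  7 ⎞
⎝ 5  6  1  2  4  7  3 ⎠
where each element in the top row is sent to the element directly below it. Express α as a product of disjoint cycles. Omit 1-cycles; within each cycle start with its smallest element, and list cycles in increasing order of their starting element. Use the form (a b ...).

(1 5 4 2 6 7 3)

Iterating α from 1 gives 1 → 5 → 4 → 2 → 6 → 7 → 3 → 1; that is the 7-cycle (1 5 4 2 6 7 3).
Continuing from each remaining unvisited element yields (1 5 4 2 6 7 3).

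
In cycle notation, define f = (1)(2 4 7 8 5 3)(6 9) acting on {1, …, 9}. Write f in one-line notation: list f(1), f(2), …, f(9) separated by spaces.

Reading each image from the cycles: 1→1, 2→4, 3→2, 4→7, 5→3, 6→9, 7→8, 8→5, 9→6.
So the one-line form is 1 4 2 7 3 9 8 5 6.

1 4 2 7 3 9 8 5 6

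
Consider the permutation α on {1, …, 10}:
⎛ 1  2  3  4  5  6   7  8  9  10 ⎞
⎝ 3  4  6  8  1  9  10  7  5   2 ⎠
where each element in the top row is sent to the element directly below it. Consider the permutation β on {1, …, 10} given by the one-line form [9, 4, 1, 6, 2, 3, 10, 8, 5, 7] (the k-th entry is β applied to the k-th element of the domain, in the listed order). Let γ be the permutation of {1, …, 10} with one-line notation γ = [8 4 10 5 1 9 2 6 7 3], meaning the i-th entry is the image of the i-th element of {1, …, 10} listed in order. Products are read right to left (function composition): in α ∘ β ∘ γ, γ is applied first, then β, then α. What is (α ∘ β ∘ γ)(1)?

7

Apply the permutations in order: γ(1) = 8, then β(8) = 8, then α(8) = 7. So (α ∘ β ∘ γ)(1) = 7.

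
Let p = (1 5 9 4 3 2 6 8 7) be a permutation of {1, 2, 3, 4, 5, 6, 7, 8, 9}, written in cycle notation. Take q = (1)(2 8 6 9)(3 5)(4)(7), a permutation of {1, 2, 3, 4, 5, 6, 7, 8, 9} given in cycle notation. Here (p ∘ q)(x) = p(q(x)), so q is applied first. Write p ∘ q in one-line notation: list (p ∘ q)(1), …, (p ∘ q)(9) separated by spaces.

5 7 9 3 2 4 1 8 6

For each element, apply q then p: 1 → 1 → 5; 2 → 8 → 7; 3 → 5 → 9; 4 → 4 → 3; 5 → 3 → 2; 6 → 9 → 4; 7 → 7 → 1; 8 → 6 → 8; 9 → 2 → 6.
Collecting the images, p ∘ q = [5 7 9 3 2 4 1 8 6].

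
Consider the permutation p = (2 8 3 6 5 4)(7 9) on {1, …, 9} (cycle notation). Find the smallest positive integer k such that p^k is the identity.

The cycle type of p is (6, 2, 1).
The order of p is the least common multiple of its cycle lengths: lcm(6, 2) = 6.

6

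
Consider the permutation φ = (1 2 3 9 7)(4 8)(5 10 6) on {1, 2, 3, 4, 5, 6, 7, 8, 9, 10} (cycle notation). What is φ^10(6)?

6 lies in the 3-cycle (5 10 6).
Powers repeat with period 3 on this cycle, and 10 mod 3 = 1, so φ^10(6) = φ^1(6).
Advancing 1 step from 6: 6 → 5.

5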